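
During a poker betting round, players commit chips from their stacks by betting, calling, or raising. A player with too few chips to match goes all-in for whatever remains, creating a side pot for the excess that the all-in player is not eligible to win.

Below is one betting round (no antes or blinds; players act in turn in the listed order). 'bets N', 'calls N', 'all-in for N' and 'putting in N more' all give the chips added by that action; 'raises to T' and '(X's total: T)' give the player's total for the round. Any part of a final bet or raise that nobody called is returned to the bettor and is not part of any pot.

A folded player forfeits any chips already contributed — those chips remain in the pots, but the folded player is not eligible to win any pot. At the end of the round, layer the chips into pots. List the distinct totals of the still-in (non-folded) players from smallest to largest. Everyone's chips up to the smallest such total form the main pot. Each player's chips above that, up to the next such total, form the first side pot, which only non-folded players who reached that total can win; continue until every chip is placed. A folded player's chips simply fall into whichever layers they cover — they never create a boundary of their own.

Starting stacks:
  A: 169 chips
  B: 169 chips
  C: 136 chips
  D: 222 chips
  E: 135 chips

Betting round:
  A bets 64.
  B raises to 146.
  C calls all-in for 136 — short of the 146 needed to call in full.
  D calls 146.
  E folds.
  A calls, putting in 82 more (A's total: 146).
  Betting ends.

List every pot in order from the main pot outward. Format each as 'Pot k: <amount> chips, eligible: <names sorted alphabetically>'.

Pot 1: 544 chips, eligible: A, B, C, D
Pot 2: 30 chips, eligible: A, B, D

Derivation:
Contributions: A=146, B=146, C=136, D=146
Folded: E
Pot levels (distinct totals of non-folded players): 136, 146
Layer 1-136: 136 each from A, B, C, D = 136*4 = 544 chips; eligible A, B, C, D
Layer 137-146: 10 each from A, B, D = 10*3 = 30 chips; eligible A, B, D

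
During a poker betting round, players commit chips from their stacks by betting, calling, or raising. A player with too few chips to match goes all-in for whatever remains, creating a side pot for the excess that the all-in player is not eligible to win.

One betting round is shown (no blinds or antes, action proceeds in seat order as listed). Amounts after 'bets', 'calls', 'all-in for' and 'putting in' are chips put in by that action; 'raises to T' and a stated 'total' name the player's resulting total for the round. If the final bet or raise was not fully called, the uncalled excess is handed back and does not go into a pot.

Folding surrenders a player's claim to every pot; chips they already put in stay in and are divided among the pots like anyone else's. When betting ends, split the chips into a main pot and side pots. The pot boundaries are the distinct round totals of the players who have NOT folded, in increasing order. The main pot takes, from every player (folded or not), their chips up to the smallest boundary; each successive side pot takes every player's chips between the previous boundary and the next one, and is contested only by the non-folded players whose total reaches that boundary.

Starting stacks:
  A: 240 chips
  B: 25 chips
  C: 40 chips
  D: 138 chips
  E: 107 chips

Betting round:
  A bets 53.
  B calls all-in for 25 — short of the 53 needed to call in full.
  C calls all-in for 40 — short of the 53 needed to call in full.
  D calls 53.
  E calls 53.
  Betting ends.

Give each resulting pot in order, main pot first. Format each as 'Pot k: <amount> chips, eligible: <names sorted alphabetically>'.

Pot 1: 125 chips, eligible: A, B, C, D, E
Pot 2: 60 chips, eligible: A, C, D, E
Pot 3: 39 chips, eligible: A, D, E

Derivation:
Contributions: A=53, B=25, C=40, D=53, E=53
Pot levels (distinct totals of non-folded players): 25, 40, 53
Layer 1-25: 25 each from A, B, C, D, E = 25*5 = 125 chips; eligible A, B, C, D, E
Layer 26-40: 15 each from A, C, D, E = 15*4 = 60 chips; eligible A, C, D, E
Layer 41-53: 13 each from A, D, E = 13*3 = 39 chips; eligible A, D, E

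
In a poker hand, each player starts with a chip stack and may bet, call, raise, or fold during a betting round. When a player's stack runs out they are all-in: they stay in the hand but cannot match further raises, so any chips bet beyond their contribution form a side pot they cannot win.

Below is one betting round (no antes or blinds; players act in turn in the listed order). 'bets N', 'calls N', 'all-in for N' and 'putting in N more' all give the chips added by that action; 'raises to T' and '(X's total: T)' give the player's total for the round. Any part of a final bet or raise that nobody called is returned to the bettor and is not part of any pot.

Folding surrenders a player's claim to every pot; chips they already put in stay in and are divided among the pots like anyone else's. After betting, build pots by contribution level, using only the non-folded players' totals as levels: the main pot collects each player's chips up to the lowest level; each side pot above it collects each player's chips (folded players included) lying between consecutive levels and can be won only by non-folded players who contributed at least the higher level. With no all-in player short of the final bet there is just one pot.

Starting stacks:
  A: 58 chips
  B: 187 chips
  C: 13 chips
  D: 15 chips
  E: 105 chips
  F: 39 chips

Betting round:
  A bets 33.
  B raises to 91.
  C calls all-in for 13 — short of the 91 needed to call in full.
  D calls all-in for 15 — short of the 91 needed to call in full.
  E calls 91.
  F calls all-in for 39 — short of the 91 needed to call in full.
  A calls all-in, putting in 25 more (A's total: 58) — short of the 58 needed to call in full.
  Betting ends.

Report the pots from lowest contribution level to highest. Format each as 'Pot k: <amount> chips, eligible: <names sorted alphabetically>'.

Pot 1: 78 chips, eligible: A, B, C, D, E, F
Pot 2: 10 chips, eligible: A, B, D, E, F
Pot 3: 96 chips, eligible: A, B, E, F
Pot 4: 57 chips, eligible: A, B, E
Pot 5: 66 chips, eligible: B, E

Derivation:
Contributions: A=58, B=91, C=13, D=15, E=91, F=39
Pot levels (distinct totals of non-folded players): 13, 15, 39, 58, 91
Layer 1-13: 13 each from A, B, C, D, E, F = 13*6 = 78 chips; eligible A, B, C, D, E, F
Layer 14-15: 2 each from A, B, D, E, F = 2*5 = 10 chips; eligible A, B, D, E, F
Layer 16-39: 24 each from A, B, E, F = 24*4 = 96 chips; eligible A, B, E, F
Layer 40-58: 19 each from A, B, E = 19*3 = 57 chips; eligible A, B, E
Layer 59-91: 33 each from B, E = 33*2 = 66 chips; eligible B, E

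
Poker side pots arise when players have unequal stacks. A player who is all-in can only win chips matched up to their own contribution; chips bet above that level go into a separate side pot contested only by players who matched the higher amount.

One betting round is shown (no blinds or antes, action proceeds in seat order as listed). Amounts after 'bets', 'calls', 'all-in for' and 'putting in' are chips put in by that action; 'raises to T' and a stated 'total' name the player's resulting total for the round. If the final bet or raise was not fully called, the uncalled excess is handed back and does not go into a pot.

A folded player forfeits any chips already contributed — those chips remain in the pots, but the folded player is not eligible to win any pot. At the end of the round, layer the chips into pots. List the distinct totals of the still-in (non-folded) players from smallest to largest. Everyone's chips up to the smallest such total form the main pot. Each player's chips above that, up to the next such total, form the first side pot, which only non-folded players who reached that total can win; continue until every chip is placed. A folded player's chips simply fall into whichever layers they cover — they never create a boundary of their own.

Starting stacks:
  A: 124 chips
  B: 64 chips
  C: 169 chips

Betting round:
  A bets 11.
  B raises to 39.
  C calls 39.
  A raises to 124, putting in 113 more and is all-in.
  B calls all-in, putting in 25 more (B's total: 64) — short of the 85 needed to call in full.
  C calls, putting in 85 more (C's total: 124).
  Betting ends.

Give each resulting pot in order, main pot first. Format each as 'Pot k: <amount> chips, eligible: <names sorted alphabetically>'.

Contributions: A=124, B=64, C=124
Pot levels (distinct totals of non-folded players): 64, 124
Layer 1-64: 64 each from A, B, C = 64*3 = 192 chips; eligible A, B, C
Layer 65-124: 60 each from A, C = 60*2 = 120 chips; eligible A, C

Pot 1: 192 chips, eligible: A, B, C
Pot 2: 120 chips, eligible: A, C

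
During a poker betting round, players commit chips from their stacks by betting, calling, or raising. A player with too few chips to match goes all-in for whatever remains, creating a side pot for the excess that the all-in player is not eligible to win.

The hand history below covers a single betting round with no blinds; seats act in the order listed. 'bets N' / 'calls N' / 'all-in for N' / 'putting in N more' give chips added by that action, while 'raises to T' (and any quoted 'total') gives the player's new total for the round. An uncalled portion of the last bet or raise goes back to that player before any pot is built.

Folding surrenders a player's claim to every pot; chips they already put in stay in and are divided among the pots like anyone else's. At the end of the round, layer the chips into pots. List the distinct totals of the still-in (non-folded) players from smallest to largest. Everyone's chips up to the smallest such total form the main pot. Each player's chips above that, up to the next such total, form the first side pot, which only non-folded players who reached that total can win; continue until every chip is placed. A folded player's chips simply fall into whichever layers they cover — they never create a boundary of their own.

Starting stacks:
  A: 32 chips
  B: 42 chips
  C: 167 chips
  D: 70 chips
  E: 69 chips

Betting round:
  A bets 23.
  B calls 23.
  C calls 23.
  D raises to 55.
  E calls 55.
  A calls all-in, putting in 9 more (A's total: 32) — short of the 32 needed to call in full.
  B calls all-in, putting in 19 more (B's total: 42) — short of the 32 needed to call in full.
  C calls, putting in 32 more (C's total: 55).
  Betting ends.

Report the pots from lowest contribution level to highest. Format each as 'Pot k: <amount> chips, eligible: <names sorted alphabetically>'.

Contributions: A=32, B=42, C=55, D=55, E=55
Pot levels (distinct totals of non-folded players): 32, 42, 55
Layer 1-32: 32 each from A, B, C, D, E = 32*5 = 160 chips; eligible A, B, C, D, E
Layer 33-42: 10 each from B, C, D, E = 10*4 = 40 chips; eligible B, C, D, E
Layer 43-55: 13 each from C, D, E = 13*3 = 39 chips; eligible C, D, E

Pot 1: 160 chips, eligible: A, B, C, D, E
Pot 2: 40 chips, eligible: B, C, D, E
Pot 3: 39 chips, eligible: C, D, E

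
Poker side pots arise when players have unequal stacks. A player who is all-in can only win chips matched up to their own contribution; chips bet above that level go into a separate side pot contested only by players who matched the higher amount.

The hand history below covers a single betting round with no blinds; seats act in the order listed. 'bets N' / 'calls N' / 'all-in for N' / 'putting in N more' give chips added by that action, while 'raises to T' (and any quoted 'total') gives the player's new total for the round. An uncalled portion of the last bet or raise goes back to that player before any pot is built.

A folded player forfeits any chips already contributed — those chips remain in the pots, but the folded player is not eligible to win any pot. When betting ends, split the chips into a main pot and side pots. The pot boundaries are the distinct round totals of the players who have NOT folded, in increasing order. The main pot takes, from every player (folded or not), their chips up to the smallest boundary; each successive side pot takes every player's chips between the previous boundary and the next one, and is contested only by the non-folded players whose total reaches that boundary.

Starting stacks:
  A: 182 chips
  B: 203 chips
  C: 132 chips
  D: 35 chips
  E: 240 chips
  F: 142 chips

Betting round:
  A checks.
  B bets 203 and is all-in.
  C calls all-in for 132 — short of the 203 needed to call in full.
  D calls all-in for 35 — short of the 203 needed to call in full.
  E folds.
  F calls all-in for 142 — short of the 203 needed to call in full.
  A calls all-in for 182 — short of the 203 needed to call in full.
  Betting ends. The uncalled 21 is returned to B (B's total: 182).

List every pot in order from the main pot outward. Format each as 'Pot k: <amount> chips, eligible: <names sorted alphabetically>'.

Contributions (after 21 returned to B): A=182, B=182, C=132, D=35, F=142
Folded: E
Pot levels (distinct totals of non-folded players): 35, 132, 142, 182
Layer 1-35: 35 each from A, B, C, D, F = 35*5 = 175 chips; eligible A, B, C, D, F
Layer 36-132: 97 each from A, B, C, F = 97*4 = 388 chips; eligible A, B, C, F
Layer 133-142: 10 each from A, B, F = 10*3 = 30 chips; eligible A, B, F
Layer 143-182: 40 each from A, B = 40*2 = 80 chips; eligible A, B

Pot 1: 175 chips, eligible: A, B, C, D, F
Pot 2: 388 chips, eligible: A, B, C, F
Pot 3: 30 chips, eligible: A, B, F
Pot 4: 80 chips, eligible: A, B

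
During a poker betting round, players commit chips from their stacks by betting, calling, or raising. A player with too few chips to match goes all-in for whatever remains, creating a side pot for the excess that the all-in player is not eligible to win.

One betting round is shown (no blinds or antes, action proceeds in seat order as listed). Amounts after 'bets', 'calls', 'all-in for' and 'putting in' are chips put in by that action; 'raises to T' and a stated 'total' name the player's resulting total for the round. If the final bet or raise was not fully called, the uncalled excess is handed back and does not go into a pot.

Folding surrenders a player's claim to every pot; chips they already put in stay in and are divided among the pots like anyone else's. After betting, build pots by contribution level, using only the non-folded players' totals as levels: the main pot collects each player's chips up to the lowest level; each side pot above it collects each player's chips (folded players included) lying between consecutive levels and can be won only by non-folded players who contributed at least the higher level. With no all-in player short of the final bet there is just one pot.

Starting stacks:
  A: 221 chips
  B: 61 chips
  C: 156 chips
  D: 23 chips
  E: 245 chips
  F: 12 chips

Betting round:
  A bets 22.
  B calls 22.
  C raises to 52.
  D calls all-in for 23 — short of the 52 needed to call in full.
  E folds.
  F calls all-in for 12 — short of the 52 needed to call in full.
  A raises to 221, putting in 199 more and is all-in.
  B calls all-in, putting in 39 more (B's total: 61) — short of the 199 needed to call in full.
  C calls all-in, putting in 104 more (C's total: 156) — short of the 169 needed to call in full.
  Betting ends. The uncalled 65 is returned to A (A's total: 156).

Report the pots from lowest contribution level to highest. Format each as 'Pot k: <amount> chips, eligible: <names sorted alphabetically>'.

Contributions (after 65 returned to A): A=156, B=61, C=156, D=23, F=12
Folded: E
Pot levels (distinct totals of non-folded players): 12, 23, 61, 156
Layer 1-12: 12 each from A, B, C, D, F = 12*5 = 60 chips; eligible A, B, C, D, F
Layer 13-23: 11 each from A, B, C, D = 11*4 = 44 chips; eligible A, B, C, D
Layer 24-61: 38 each from A, B, C = 38*3 = 114 chips; eligible A, B, C
Layer 62-156: 95 each from A, C = 95*2 = 190 chips; eligible A, C

Pot 1: 60 chips, eligible: A, B, C, D, F
Pot 2: 44 chips, eligible: A, B, C, D
Pot 3: 114 chips, eligible: A, B, C
Pot 4: 190 chips, eligible: A, C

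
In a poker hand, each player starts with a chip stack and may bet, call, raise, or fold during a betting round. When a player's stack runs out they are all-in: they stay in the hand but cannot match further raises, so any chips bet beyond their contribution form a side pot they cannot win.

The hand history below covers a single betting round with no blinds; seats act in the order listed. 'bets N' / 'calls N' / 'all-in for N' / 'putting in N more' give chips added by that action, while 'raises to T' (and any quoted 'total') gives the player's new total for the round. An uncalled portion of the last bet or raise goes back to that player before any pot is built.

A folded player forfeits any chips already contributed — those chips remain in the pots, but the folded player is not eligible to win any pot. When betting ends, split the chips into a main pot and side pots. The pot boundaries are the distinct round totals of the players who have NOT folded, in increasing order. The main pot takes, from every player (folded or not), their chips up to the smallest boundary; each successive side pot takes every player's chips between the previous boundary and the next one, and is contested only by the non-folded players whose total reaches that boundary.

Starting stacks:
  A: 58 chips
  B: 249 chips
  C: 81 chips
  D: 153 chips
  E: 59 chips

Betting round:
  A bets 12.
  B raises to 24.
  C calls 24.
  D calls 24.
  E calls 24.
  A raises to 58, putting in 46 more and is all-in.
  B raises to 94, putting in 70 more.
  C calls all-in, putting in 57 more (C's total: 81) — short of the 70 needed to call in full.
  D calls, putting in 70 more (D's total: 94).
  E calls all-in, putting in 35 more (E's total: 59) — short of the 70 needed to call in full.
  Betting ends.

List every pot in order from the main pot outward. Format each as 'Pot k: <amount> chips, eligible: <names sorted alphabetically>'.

Contributions: A=58, B=94, C=81, D=94, E=59
Pot levels (distinct totals of non-folded players): 58, 59, 81, 94
Layer 1-58: 58 each from A, B, C, D, E = 58*5 = 290 chips; eligible A, B, C, D, E
Layer 59-59: 1 each from B, C, D, E = 1*4 = 4 chips; eligible B, C, D, E
Layer 60-81: 22 each from B, C, D = 22*3 = 66 chips; eligible B, C, D
Layer 82-94: 13 each from B, D = 13*2 = 26 chips; eligible B, D

Pot 1: 290 chips, eligible: A, B, C, D, E
Pot 2: 4 chips, eligible: B, C, D, E
Pot 3: 66 chips, eligible: B, C, D
Pot 4: 26 chips, eligible: B, D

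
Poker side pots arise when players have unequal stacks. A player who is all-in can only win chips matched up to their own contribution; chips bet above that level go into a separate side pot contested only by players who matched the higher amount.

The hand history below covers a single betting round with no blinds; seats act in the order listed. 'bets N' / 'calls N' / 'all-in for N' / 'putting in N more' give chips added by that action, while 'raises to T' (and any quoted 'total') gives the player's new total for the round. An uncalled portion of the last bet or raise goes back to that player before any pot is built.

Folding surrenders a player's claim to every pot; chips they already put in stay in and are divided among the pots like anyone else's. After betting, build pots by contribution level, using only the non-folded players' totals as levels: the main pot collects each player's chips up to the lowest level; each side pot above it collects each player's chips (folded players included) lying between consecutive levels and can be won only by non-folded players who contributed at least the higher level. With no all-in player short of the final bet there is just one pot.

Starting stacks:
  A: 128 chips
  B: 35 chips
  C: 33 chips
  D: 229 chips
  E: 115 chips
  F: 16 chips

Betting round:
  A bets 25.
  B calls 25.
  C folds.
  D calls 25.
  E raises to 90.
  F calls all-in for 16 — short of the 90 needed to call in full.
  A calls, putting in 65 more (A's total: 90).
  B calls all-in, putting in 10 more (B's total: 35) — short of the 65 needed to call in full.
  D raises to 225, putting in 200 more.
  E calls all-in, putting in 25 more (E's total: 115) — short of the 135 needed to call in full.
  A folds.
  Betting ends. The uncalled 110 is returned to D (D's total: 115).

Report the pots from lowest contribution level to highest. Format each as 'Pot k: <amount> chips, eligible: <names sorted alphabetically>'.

Contributions (after 110 returned to D): A=90, B=35, D=115, E=115, F=16
Folded: A, C
Pot levels (distinct totals of non-folded players): 16, 35, 115
Layer 1-16: 16 each from A, B, D, E, F = 16*5 = 80 chips; eligible B, D, E, F
Layer 17-35: 19 each from A, B, D, E = 19*4 = 76 chips; eligible B, D, E
Layer 36-115: A 55 + D 80 + E 80 = 215 chips; eligible D, E

Pot 1: 80 chips, eligible: B, D, E, F
Pot 2: 76 chips, eligible: B, D, E
Pot 3: 215 chips, eligible: D, E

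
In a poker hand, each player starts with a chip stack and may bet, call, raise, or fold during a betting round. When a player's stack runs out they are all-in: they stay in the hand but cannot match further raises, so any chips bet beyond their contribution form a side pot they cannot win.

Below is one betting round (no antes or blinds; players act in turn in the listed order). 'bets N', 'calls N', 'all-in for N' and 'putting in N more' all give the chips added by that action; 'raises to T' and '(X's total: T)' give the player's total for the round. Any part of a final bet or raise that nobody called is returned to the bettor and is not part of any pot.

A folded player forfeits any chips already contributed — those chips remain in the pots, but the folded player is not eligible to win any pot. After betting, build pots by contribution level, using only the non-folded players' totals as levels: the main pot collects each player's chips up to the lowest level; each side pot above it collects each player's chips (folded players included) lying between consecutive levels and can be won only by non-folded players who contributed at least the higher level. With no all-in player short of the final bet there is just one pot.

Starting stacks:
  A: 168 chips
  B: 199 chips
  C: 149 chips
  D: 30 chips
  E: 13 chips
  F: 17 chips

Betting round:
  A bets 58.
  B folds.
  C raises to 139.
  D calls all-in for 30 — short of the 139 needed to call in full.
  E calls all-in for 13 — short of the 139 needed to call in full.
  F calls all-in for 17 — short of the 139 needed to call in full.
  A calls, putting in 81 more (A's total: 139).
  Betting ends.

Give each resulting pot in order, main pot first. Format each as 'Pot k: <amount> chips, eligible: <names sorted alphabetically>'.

Pot 1: 65 chips, eligible: A, C, D, E, F
Pot 2: 16 chips, eligible: A, C, D, F
Pot 3: 39 chips, eligible: A, C, D
Pot 4: 218 chips, eligible: A, C

Derivation:
Contributions: A=139, C=139, D=30, E=13, F=17
Folded: B
Pot levels (distinct totals of non-folded players): 13, 17, 30, 139
Layer 1-13: 13 each from A, C, D, E, F = 13*5 = 65 chips; eligible A, C, D, E, F
Layer 14-17: 4 each from A, C, D, F = 4*4 = 16 chips; eligible A, C, D, F
Layer 18-30: 13 each from A, C, D = 13*3 = 39 chips; eligible A, C, D
Layer 31-139: 109 each from A, C = 109*2 = 218 chips; eligible A, C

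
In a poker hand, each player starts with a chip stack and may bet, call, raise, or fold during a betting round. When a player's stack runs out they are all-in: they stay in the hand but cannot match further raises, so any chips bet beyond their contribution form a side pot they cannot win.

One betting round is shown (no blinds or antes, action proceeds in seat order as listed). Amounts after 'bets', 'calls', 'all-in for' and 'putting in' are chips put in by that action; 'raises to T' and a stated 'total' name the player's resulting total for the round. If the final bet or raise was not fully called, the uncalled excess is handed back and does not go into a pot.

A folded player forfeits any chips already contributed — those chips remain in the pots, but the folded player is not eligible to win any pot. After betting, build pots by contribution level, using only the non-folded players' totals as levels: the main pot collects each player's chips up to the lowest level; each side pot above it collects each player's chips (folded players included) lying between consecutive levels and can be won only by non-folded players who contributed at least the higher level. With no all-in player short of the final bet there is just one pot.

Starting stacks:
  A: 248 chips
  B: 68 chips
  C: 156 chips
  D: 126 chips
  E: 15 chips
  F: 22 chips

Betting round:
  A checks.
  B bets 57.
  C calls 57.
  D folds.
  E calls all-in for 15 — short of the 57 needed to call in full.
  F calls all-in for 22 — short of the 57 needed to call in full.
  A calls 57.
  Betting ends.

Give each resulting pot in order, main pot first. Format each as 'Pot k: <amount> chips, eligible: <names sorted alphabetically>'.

Contributions: A=57, B=57, C=57, E=15, F=22
Folded: D
Pot levels (distinct totals of non-folded players): 15, 22, 57
Layer 1-15: 15 each from A, B, C, E, F = 15*5 = 75 chips; eligible A, B, C, E, F
Layer 16-22: 7 each from A, B, C, F = 7*4 = 28 chips; eligible A, B, C, F
Layer 23-57: 35 each from A, B, C = 35*3 = 105 chips; eligible A, B, C

Pot 1: 75 chips, eligible: A, B, C, E, F
Pot 2: 28 chips, eligible: A, B, C, F
Pot 3: 105 chips, eligible: A, B, C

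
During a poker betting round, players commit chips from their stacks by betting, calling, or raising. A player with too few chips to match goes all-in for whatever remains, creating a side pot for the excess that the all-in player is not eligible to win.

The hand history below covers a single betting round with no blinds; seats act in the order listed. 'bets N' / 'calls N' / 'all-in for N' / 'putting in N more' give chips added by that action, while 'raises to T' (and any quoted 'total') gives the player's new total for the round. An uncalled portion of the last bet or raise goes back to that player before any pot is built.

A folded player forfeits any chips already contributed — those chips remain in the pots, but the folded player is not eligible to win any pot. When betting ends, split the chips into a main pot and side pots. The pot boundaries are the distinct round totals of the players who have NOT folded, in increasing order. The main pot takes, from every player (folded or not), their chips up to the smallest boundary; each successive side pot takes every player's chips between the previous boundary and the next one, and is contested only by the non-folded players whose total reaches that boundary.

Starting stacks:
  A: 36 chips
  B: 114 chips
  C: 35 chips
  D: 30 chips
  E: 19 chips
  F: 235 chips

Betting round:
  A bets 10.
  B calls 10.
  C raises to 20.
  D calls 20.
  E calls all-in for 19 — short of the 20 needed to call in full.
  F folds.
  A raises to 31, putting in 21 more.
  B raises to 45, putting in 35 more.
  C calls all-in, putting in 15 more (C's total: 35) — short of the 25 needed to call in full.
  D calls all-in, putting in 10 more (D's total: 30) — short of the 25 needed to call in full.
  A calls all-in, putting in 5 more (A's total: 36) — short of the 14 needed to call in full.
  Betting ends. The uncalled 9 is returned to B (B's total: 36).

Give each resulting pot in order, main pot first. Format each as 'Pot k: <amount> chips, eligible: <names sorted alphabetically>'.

Contributions (after 9 returned to B): A=36, B=36, C=35, D=30, E=19
Folded: F
Pot levels (distinct totals of non-folded players): 19, 30, 35, 36
Layer 1-19: 19 each from A, B, C, D, E = 19*5 = 95 chips; eligible A, B, C, D, E
Layer 20-30: 11 each from A, B, C, D = 11*4 = 44 chips; eligible A, B, C, D
Layer 31-35: 5 each from A, B, C = 5*3 = 15 chips; eligible A, B, C
Layer 36-36: 1 each from A, B = 1*2 = 2 chips; eligible A, B

Pot 1: 95 chips, eligible: A, B, C, D, E
Pot 2: 44 chips, eligible: A, B, C, D
Pot 3: 15 chips, eligible: A, B, C
Pot 4: 2 chips, eligible: A, B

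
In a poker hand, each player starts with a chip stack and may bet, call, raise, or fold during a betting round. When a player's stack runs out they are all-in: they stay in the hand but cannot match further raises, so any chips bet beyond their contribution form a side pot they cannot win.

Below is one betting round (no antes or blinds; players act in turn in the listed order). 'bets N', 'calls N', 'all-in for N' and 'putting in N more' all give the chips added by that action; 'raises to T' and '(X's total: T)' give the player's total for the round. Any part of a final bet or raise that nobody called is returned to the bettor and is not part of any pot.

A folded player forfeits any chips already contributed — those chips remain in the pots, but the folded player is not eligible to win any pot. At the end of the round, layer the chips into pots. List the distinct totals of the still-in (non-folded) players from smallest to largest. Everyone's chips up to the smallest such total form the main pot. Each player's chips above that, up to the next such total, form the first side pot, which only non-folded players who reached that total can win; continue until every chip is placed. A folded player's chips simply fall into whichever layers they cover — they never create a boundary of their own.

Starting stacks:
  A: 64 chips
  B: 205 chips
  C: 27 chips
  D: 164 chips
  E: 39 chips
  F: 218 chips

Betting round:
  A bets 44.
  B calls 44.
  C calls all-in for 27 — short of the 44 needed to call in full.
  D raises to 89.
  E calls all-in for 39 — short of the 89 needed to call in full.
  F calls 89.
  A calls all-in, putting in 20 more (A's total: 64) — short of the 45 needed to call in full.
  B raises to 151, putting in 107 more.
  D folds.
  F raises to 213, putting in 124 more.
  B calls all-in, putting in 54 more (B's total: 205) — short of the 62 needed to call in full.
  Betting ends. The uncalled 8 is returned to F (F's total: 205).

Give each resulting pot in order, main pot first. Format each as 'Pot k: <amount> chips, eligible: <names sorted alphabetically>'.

Pot 1: 162 chips, eligible: A, B, C, E, F
Pot 2: 60 chips, eligible: A, B, E, F
Pot 3: 100 chips, eligible: A, B, F
Pot 4: 307 chips, eligible: B, F

Derivation:
Contributions (after 8 returned to F): A=64, B=205, C=27, D=89, E=39, F=205
Folded: D
Pot levels (distinct totals of non-folded players): 27, 39, 64, 205
Layer 1-27: 27 each from A, B, C, D, E, F = 27*6 = 162 chips; eligible A, B, C, E, F
Layer 28-39: 12 each from A, B, D, E, F = 12*5 = 60 chips; eligible A, B, E, F
Layer 40-64: 25 each from A, B, D, F = 25*4 = 100 chips; eligible A, B, F
Layer 65-205: B 141 + D 25 + F 141 = 307 chips; eligible B, F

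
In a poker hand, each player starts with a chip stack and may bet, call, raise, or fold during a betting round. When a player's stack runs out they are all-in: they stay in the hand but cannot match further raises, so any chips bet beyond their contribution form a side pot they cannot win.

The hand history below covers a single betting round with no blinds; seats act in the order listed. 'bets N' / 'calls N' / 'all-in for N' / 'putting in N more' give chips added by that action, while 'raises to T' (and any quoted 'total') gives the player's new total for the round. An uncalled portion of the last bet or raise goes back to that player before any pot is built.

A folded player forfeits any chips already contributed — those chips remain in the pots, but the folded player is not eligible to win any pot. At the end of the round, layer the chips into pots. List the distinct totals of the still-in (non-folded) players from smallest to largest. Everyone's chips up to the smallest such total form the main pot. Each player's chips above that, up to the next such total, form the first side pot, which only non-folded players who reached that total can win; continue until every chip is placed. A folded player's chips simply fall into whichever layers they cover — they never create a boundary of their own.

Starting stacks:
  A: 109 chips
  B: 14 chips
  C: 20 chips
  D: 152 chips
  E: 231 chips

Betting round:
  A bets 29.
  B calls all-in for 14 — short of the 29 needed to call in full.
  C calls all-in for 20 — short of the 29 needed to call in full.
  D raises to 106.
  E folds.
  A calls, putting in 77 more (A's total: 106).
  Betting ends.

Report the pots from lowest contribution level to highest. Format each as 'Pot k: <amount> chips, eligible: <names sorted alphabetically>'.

Contributions: A=106, B=14, C=20, D=106
Folded: E
Pot levels (distinct totals of non-folded players): 14, 20, 106
Layer 1-14: 14 each from A, B, C, D = 14*4 = 56 chips; eligible A, B, C, D
Layer 15-20: 6 each from A, C, D = 6*3 = 18 chips; eligible A, C, D
Layer 21-106: 86 each from A, D = 86*2 = 172 chips; eligible A, D

Pot 1: 56 chips, eligible: A, B, C, D
Pot 2: 18 chips, eligible: A, C, D
Pot 3: 172 chips, eligible: A, D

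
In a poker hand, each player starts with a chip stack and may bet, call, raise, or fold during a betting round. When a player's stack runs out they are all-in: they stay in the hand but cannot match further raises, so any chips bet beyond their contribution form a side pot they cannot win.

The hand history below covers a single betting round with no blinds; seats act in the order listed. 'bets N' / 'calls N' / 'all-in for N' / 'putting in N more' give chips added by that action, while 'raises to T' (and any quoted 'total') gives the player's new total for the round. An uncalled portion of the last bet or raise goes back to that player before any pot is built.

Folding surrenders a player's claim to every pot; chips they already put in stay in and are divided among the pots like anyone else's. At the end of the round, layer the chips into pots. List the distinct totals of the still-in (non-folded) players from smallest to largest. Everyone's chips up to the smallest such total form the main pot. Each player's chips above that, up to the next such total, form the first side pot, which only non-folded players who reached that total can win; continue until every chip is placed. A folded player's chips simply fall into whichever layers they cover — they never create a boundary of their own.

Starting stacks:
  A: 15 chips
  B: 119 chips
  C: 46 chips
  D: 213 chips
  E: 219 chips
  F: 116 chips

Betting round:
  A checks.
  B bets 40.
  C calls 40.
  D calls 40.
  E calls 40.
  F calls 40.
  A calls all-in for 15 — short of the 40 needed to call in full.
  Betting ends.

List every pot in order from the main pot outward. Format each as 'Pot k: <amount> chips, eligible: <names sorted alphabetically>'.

Pot 1: 90 chips, eligible: A, B, C, D, E, F
Pot 2: 125 chips, eligible: B, C, D, E, F

Derivation:
Contributions: A=15, B=40, C=40, D=40, E=40, F=40
Pot levels (distinct totals of non-folded players): 15, 40
Layer 1-15: 15 each from A, B, C, D, E, F = 15*6 = 90 chips; eligible A, B, C, D, E, F
Layer 16-40: 25 each from B, C, D, E, F = 25*5 = 125 chips; eligible B, C, D, E, F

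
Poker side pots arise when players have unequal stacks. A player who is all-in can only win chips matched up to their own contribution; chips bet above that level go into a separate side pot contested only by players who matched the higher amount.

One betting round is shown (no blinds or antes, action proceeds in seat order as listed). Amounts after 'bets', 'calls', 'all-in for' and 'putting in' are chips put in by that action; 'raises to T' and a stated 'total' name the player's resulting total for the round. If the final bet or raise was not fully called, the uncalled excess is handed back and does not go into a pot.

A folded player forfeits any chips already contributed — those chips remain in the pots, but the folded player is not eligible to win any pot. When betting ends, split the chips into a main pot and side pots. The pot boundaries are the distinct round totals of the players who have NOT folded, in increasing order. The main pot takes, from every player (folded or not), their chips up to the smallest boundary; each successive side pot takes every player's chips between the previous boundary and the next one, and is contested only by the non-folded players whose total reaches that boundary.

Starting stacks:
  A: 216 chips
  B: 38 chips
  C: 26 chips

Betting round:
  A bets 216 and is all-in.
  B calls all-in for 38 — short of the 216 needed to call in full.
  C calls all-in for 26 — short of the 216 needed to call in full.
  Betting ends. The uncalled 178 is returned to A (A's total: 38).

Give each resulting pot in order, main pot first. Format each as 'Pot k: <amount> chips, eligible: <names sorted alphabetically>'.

Pot 1: 78 chips, eligible: A, B, C
Pot 2: 24 chips, eligible: A, B

Derivation:
Contributions (after 178 returned to A): A=38, B=38, C=26
Pot levels (distinct totals of non-folded players): 26, 38
Layer 1-26: 26 each from A, B, C = 26*3 = 78 chips; eligible A, B, C
Layer 27-38: 12 each from A, B = 12*2 = 24 chips; eligible A, B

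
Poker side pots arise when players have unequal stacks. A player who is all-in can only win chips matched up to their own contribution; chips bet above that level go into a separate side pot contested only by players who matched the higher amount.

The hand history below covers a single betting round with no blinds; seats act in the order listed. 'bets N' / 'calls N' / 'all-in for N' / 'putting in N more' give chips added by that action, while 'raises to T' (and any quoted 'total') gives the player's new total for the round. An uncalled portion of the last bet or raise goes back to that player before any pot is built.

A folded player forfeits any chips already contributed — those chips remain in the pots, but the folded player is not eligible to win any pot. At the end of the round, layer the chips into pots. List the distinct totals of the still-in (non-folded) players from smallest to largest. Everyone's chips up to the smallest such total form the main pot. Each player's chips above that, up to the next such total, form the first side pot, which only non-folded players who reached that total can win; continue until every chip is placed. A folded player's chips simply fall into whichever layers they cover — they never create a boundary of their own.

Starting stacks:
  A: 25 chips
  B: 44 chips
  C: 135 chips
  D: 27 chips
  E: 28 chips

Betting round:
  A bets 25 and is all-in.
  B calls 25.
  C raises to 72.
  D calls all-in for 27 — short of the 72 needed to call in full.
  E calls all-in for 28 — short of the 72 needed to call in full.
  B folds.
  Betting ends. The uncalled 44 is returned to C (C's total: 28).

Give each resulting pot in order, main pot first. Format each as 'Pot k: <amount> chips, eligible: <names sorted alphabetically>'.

Contributions (after 44 returned to C): A=25, B=25, C=28, D=27, E=28
Folded: B
Pot levels (distinct totals of non-folded players): 25, 27, 28
Layer 1-25: 25 each from A, B, C, D, E = 25*5 = 125 chips; eligible A, C, D, E
Layer 26-27: 2 each from C, D, E = 2*3 = 6 chips; eligible C, D, E
Layer 28-28: 1 each from C, E = 1*2 = 2 chips; eligible C, E

Pot 1: 125 chips, eligible: A, C, D, E
Pot 2: 6 chips, eligible: C, D, E
Pot 3: 2 chips, eligible: C, E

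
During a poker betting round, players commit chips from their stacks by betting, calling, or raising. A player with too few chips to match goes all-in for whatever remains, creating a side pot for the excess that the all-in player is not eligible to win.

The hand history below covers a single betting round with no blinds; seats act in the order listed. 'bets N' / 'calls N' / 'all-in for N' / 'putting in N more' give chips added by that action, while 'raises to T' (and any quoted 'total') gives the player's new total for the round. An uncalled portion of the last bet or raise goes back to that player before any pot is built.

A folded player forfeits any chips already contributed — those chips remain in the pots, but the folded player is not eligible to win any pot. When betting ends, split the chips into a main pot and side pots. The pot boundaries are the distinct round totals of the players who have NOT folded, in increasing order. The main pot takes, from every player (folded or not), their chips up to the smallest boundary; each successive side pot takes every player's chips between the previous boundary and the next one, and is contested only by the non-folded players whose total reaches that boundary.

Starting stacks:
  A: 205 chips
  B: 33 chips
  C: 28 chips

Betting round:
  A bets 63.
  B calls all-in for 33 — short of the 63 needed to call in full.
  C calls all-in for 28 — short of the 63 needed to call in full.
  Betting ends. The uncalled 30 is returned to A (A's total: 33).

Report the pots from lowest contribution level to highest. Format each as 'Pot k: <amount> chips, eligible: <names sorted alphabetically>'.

Contributions (after 30 returned to A): A=33, B=33, C=28
Pot levels (distinct totals of non-folded players): 28, 33
Layer 1-28: 28 each from A, B, C = 28*3 = 84 chips; eligible A, B, C
Layer 29-33: 5 each from A, B = 5*2 = 10 chips; eligible A, B

Pot 1: 84 chips, eligible: A, B, C
Pot 2: 10 chips, eligible: A, B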